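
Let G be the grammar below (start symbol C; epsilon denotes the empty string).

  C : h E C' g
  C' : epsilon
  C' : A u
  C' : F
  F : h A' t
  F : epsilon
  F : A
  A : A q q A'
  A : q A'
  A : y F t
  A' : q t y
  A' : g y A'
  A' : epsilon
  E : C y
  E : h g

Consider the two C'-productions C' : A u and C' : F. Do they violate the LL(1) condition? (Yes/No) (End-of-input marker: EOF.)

Yes

FIRST(A u) = { q, y } and FIRST(F) = { h, q, y, epsilon }.
Both contain q, so the two alternatives are not disjoint — LL(1) conflict.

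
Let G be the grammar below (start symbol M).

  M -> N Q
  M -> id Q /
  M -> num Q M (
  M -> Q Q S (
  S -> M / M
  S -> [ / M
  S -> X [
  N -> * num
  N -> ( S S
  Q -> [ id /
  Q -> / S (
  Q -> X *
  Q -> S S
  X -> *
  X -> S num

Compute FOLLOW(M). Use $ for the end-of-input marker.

M is the start symbol, so $ ∈ FOLLOW(M).
In M -> num Q M (: add FIRST(() = { ( }.
In S -> M / M: add FIRST(/ M) = { / }.
In S -> M / M: M is at the end, add FOLLOW(S) = { $, (, *, /, [, id, num }.
In S -> [ / M: M is at the end, add FOLLOW(S) = { $, (, *, /, [, id, num }.
Union: FOLLOW(M) = { $, (, *, /, [, id, num }.

{ $, (, *, /, [, id, num }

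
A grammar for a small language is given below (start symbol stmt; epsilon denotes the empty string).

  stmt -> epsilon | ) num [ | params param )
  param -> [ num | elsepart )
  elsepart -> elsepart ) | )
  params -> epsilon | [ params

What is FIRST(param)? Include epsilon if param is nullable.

param -> [ num contributes {[}.
From param -> elsepart ): add FIRST(elsepart) = { ) }.
Union: FIRST(param) = { ), [ }.

{ ), [ }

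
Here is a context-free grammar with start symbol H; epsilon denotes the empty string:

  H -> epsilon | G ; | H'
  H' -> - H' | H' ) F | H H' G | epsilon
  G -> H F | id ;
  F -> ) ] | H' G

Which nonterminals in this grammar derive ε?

Directly nullable (have an epsilon-production): H, H'.
No other nonterminal has a production whose RHS symbols are all nullable.

{ H, H' }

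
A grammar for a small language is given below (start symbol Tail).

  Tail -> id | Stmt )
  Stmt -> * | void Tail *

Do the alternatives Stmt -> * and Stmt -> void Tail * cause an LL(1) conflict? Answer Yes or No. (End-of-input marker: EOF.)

No

FIRST(*) = { * } and FIRST(void Tail *) = { void }.
The FIRST sets are disjoint and neither alternative is nullable — no conflict.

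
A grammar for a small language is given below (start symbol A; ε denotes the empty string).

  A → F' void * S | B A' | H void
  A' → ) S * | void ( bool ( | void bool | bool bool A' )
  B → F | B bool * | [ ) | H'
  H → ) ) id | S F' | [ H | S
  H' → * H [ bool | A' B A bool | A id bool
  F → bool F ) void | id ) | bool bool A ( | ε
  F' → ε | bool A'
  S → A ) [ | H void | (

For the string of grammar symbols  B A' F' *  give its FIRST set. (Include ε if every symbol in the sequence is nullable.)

{ (, ), *, [, bool, id, void }

Add FIRST(B)\{ε} = { (, ), *, [, bool, id, void }; B is nullable, continue.
Add FIRST(A') = { ), bool, void }; A' is not nullable, stop.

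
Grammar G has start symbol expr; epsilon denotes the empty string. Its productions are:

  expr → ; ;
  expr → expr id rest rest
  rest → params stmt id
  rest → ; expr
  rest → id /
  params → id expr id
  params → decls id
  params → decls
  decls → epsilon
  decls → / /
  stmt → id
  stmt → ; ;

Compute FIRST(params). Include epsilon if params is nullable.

params → id expr id contributes {id}.
From params → decls id: decls nullable, take FIRST(decls) ∪ {id} = { /, id }.
From params → decls: add FIRST(decls) = { /, epsilon } (including epsilon since decls is nullable).
Union: FIRST(params) = { /, id, epsilon }.

{ /, id, epsilon }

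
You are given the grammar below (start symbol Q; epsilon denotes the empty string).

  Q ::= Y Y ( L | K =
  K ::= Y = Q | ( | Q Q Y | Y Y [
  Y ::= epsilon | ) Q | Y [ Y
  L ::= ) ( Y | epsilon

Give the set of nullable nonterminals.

{ L, Y }

Directly nullable (have an epsilon-production): Y, L.
No other nonterminal has a production whose RHS symbols are all nullable.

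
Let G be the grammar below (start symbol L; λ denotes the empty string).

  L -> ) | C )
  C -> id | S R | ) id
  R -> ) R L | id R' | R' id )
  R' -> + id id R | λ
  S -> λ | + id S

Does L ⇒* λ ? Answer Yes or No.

No

Nullable nonterminals: R', S.
No production of L has an RHS whose symbols are all nullable, so L is not nullable.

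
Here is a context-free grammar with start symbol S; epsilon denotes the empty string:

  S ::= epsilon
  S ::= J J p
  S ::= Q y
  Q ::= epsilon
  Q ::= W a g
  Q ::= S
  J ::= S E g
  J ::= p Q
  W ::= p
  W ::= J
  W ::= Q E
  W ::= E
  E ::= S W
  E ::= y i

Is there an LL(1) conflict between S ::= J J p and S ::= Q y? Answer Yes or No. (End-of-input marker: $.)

Yes

FIRST(J J p) = { p, y } and FIRST(Q y) = { p, y }.
Both contain p, so the two alternatives are not disjoint — LL(1) conflict.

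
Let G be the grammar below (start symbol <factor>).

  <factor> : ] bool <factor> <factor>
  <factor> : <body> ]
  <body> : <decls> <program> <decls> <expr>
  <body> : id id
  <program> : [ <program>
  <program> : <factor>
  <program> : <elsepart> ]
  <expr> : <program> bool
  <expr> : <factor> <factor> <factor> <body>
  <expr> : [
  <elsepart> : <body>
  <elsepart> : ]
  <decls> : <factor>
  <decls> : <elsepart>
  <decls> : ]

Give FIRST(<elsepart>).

From <elsepart> : <body>: add FIRST(<body>) = { ], id }.
<elsepart> : ] contributes {]}.
Union: FIRST(<elsepart>) = { ], id }.

{ ], id }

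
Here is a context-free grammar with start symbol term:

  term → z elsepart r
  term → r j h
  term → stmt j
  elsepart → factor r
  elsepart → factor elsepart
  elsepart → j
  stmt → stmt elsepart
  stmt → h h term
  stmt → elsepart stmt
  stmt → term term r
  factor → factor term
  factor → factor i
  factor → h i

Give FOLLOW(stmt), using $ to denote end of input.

{ h, j }

In term → stmt j: add FIRST(j) = { j }.
In stmt → stmt elsepart: add FIRST(elsepart) = { h, j }.
In stmt → elsepart stmt: stmt is at the end, add FOLLOW(stmt) = { h, j }.
Union: FOLLOW(stmt) = { h, j }.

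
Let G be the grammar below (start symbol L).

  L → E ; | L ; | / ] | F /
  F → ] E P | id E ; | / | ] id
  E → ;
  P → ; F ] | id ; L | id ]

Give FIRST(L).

{ /, ;, ], id }

From L → E ;: add FIRST(E) = { ; }.
From L → L ;: add FIRST(L) = { /, ;, ], id }.
L → / ] contributes {/}.
From L → F /: add FIRST(F) = { /, ], id }.
Union: FIRST(L) = { /, ;, ], id }.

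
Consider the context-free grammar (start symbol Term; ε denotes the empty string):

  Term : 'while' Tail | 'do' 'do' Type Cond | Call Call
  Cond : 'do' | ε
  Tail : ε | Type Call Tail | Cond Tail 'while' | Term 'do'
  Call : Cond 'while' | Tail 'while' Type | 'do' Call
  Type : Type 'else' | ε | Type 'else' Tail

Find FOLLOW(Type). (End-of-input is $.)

In Term : 'do' 'do' Type Cond: add FIRST(Cond)\{ε} = { 'do' }.
  Since Cond is nullable, also add FOLLOW(Term) = { $, 'do' }.
In Tail : Type Call Tail: add FIRST(Call Tail) = { 'do', 'else', 'while' }.
In Call : Tail 'while' Type: Type is at the end, add FOLLOW(Call) = { $, 'do', 'else', 'while' }.
In Type : Type 'else': add FIRST('else') = { 'else' }.
In Type : Type 'else' Tail: add FIRST('else' Tail) = { 'else' }.
Union: FOLLOW(Type) = { $, 'do', 'else', 'while' }.

{ $, 'do', 'else', 'while' }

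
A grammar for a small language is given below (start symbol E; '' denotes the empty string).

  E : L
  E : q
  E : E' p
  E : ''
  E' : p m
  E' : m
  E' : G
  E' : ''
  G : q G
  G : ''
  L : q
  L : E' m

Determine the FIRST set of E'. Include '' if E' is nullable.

{ m, p, q, '' }

E' : p m contributes {p}.
E' : m contributes {m}.
From E' : G: add FIRST(G) = { q, '' } (including '' since G is nullable).
E' : '' contributes ''.
Union: FIRST(E') = { m, p, q, '' }.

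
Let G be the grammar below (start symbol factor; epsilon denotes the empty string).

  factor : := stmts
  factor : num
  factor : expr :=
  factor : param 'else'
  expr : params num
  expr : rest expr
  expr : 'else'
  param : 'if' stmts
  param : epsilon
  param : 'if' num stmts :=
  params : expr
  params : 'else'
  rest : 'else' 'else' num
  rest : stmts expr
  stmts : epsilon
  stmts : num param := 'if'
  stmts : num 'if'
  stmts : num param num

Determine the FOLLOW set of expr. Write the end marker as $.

{ 'else', :=, num }

In factor : expr :=: add FIRST(:=) = { := }.
In expr : rest expr: expr is at the end, add FOLLOW(expr) = { 'else', :=, num }.
In params : expr: expr is at the end, add FOLLOW(params) = { num }.
In rest : stmts expr: expr is at the end, add FOLLOW(rest) = { 'else', num }.
Union: FOLLOW(expr) = { 'else', :=, num }.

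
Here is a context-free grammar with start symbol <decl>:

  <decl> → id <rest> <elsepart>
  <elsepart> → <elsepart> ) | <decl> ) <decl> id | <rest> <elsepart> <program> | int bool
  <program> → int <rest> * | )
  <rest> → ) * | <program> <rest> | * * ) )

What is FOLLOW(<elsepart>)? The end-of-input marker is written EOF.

In <decl> → id <rest> <elsepart>: <elsepart> is at the end, add FOLLOW(<decl>) = { EOF, ), id }.
In <elsepart> → <elsepart> ): add FIRST()) = { ) }.
In <elsepart> → <rest> <elsepart> <program>: add FIRST(<program>) = { ), int }.
Union: FOLLOW(<elsepart>) = { EOF, ), id, int }.

{ EOF, ), id, int }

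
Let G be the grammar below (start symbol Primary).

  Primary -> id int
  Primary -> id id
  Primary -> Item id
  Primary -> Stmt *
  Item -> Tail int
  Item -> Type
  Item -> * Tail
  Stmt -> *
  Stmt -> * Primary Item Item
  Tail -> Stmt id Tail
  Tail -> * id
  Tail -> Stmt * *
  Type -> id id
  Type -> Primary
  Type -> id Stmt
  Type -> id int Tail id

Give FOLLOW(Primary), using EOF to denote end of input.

{ EOF, *, id }

Primary is the start symbol, so EOF ∈ FOLLOW(Primary).
In Stmt -> * Primary Item Item: add FIRST(Item Item) = { *, id }.
In Type -> Primary: Primary is at the end, add FOLLOW(Type) = { *, id }.
Union: FOLLOW(Primary) = { EOF, *, id }.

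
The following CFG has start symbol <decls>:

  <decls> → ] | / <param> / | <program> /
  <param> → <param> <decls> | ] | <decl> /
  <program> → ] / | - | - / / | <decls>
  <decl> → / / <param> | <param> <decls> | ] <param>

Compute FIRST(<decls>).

<decls> → ] contributes {]}.
<decls> → / <param> / contributes {/}.
From <decls> → <program> /: add FIRST(<program>) = { -, /, ] }.
Union: FIRST(<decls>) = { -, /, ] }.

{ -, /, ] }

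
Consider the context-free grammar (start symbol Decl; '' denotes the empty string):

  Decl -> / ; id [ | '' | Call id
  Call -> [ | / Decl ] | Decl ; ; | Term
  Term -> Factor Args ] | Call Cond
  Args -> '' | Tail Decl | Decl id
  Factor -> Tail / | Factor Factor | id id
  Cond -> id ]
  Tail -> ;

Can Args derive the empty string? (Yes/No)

Yes

Args has an ''-production, so Args ⇒ ''.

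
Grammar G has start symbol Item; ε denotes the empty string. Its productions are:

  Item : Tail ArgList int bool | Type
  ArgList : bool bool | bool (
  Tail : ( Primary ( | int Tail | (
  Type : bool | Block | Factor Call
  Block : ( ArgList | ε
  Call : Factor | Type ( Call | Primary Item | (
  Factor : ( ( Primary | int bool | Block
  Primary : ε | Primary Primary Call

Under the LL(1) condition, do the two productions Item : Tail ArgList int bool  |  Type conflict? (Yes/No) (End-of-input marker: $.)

Yes

FIRST(Tail ArgList int bool) = { (, int } and FIRST(Type) = { (, bool, int, ε }.
Both contain (, so the two alternatives are not disjoint — LL(1) conflict.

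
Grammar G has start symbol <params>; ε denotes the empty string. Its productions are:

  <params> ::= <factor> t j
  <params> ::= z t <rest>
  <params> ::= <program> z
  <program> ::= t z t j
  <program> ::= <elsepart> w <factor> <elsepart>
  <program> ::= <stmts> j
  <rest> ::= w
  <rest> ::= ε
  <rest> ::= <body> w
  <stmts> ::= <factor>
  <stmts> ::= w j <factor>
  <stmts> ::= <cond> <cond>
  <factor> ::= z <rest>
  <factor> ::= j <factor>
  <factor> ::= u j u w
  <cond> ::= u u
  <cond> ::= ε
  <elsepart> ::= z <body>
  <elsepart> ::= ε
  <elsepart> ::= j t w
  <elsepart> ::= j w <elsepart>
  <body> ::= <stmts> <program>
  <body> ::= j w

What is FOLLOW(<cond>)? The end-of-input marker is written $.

{ j, t, u, w, z }

In <stmts> ::= <cond> <cond>: add FIRST(<cond>)\{ε} = { u }.
  Since <cond> is nullable, also add FOLLOW(<stmts>) = { j, t, u, w, z }.
In <stmts> ::= <cond> <cond>: <cond> is at the end, add FOLLOW(<stmts>) = { j, t, u, w, z }.
Union: FOLLOW(<cond>) = { j, t, u, w, z }.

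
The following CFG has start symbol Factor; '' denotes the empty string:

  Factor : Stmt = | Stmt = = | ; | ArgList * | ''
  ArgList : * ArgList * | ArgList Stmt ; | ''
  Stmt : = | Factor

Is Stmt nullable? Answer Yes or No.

Yes

Stmt : Factor and each of Factor is nullable, so Stmt ⇒* ''.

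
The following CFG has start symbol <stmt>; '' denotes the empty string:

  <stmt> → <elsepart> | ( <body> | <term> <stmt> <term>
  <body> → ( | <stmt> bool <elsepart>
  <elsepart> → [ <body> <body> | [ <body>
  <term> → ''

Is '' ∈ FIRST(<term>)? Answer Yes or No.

<term> has an ''-production, so <term> ⇒ ''.

Yes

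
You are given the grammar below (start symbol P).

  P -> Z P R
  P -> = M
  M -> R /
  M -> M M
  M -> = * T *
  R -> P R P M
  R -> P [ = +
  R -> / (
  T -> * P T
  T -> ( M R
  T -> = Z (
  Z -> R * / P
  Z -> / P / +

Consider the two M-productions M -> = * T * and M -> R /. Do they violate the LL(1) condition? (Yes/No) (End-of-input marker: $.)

FIRST(= * T *) = { = } and FIRST(R /) = { /, = }.
Both contain =, so the two alternatives are not disjoint — LL(1) conflict.

Yes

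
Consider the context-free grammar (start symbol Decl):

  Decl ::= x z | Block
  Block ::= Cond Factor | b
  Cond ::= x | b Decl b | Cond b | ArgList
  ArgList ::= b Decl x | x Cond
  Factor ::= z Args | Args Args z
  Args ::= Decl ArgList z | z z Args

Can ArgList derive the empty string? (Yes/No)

No nonterminal in this grammar is nullable.
No production of ArgList has an RHS whose symbols are all nullable, so ArgList is not nullable.

No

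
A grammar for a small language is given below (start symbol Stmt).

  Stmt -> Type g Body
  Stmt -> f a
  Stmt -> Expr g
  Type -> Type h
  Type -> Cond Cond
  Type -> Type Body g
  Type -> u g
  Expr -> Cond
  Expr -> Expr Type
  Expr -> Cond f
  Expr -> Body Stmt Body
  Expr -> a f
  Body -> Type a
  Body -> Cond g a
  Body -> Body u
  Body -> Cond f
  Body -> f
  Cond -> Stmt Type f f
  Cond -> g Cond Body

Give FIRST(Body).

{ a, f, g, u }

From Body -> Type a: add FIRST(Type) = { a, f, g, u }.
From Body -> Cond g a: add FIRST(Cond) = { a, f, g, u }.
From Body -> Body u: add FIRST(Body) = { a, f, g, u }.
From Body -> Cond f: add FIRST(Cond) = { a, f, g, u }.
Body -> f contributes {f}.
Union: FIRST(Body) = { a, f, g, u }.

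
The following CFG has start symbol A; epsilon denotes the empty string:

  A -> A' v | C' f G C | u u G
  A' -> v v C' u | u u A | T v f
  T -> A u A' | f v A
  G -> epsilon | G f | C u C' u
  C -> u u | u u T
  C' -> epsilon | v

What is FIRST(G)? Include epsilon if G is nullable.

G -> epsilon contributes epsilon.
From G -> G f: G nullable, take FIRST(G) ∪ {f} = { f, u }.
From G -> C u C' u: add FIRST(C) = { u }.
Union: FIRST(G) = { f, u, epsilon }.

{ f, u, epsilon }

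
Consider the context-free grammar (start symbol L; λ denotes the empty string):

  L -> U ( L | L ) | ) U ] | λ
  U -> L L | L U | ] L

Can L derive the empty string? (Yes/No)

Yes

L has an λ-production, so L ⇒ λ.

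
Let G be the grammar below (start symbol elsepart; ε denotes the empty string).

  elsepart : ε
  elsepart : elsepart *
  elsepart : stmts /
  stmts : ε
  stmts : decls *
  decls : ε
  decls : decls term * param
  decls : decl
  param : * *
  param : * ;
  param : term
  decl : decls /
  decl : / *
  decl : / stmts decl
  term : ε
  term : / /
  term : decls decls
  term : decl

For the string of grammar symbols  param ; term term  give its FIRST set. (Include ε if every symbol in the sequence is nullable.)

{ *, /, ; }

Add FIRST(param)\{ε} = { *, / }; param is nullable, continue.
; is a terminal; add {;} and stop.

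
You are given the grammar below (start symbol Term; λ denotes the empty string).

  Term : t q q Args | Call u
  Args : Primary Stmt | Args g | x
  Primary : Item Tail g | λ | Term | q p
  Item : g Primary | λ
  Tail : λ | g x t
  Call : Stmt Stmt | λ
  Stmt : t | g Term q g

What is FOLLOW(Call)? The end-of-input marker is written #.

In Term : Call u: add FIRST(u) = { u }.
Union: FOLLOW(Call) = { u }.

{ u }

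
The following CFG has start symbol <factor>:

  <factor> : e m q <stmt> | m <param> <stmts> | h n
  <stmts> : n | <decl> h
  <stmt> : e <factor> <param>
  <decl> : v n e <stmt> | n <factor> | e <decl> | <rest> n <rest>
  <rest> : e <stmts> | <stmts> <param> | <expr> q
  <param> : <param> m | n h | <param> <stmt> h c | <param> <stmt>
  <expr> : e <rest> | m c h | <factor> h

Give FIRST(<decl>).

{ e, h, m, n, v }

<decl> : v n e <stmt> contributes {v}.
<decl> : n <factor> contributes {n}.
<decl> : e <decl> contributes {e}.
From <decl> : <rest> n <rest>: add FIRST(<rest>) = { e, h, m, n, v }.
Union: FIRST(<decl>) = { e, h, m, n, v }.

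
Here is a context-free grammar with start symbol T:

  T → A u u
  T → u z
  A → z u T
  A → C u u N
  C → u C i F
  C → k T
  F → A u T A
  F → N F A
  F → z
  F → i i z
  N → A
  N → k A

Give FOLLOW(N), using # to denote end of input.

{ i, k, u, z }

In A → C u u N: N is at the end, add FOLLOW(A) = { i, k, u, z }.
In F → N F A: add FIRST(F A) = { i, k, u, z }.
Union: FOLLOW(N) = { i, k, u, z }.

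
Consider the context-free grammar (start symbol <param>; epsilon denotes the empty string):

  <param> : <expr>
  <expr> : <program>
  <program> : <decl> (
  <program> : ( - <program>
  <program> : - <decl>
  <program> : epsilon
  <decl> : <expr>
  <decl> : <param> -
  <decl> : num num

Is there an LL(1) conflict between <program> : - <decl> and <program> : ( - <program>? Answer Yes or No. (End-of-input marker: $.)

No

FIRST(- <decl>) = { - } and FIRST(( - <program>) = { ( }.
The FIRST sets are disjoint and neither alternative is nullable — no conflict.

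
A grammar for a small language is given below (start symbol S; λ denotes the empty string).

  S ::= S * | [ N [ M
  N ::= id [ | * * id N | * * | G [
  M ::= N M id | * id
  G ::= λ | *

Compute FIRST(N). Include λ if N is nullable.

N ::= id [ contributes {id}.
N ::= * * id N contributes {*}.
N ::= * * contributes {*}.
From N ::= G [: G nullable, take FIRST(G) ∪ {[} = { *, [ }.
Union: FIRST(N) = { *, [, id }.

{ *, [, id }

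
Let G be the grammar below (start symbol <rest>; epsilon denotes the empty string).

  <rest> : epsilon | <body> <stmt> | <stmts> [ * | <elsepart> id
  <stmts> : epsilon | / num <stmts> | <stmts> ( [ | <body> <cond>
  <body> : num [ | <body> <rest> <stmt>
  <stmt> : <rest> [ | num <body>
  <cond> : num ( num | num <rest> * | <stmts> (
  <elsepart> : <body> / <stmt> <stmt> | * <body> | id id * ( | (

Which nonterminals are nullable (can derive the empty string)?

Directly nullable (have an epsilon-production): <rest>, <stmts>.
No other nonterminal has a production whose RHS symbols are all nullable.

{ <rest>, <stmts> }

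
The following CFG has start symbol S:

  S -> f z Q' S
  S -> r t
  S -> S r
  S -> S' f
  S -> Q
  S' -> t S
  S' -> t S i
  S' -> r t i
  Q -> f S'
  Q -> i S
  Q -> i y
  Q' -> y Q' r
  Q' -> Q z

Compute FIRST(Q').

{ f, i, y }

Q' -> y Q' r contributes {y}.
From Q' -> Q z: add FIRST(Q) = { f, i }.
Union: FIRST(Q') = { f, i, y }.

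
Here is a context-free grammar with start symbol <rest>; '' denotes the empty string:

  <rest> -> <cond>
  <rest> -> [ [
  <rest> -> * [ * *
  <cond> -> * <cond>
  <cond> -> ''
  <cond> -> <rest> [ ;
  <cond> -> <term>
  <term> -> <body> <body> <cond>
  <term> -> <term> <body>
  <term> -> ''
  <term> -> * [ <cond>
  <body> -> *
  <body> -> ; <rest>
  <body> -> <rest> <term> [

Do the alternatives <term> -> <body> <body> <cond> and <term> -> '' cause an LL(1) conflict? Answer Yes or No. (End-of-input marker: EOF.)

Yes

FIRST(<body> <body> <cond>) = { *, ;, [ } and FIRST('') = { '' }.
The second alternative is nullable and FOLLOW(<term>) = { EOF, *, ;, [ } shares * with FIRST of the first — conflict.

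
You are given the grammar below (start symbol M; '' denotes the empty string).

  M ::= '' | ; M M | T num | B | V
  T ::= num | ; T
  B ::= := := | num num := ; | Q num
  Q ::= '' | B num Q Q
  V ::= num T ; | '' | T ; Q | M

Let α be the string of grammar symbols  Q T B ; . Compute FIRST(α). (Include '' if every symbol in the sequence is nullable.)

{ :=, ;, num }

Add FIRST(Q)\{''} = { :=, num }; Q is nullable, continue.
Add FIRST(T) = { ;, num }; T is not nullable, stop.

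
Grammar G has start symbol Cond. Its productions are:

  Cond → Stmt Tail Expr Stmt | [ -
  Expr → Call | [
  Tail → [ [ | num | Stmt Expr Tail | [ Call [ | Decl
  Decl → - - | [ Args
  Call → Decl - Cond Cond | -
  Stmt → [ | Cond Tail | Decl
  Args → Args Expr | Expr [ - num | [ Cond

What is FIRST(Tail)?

Tail → [ [ contributes {[}.
Tail → num contributes {num}.
From Tail → Stmt Expr Tail: add FIRST(Stmt) = { -, [ }.
Tail → [ Call [ contributes {[}.
From Tail → Decl: add FIRST(Decl) = { -, [ }.
Union: FIRST(Tail) = { -, [, num }.

{ -, [, num }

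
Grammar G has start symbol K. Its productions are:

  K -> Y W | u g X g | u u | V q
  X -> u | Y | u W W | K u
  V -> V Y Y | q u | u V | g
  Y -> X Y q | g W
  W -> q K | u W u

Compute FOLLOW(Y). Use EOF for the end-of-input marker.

In K -> Y W: add FIRST(W) = { q, u }.
In X -> Y: Y is at the end, add FOLLOW(X) = { g, q, u }.
In V -> V Y Y: add FIRST(Y) = { g, q, u }.
In V -> V Y Y: Y is at the end, add FOLLOW(V) = { g, q, u }.
In Y -> X Y q: add FIRST(q) = { q }.
Union: FOLLOW(Y) = { g, q, u }.

{ g, q, u }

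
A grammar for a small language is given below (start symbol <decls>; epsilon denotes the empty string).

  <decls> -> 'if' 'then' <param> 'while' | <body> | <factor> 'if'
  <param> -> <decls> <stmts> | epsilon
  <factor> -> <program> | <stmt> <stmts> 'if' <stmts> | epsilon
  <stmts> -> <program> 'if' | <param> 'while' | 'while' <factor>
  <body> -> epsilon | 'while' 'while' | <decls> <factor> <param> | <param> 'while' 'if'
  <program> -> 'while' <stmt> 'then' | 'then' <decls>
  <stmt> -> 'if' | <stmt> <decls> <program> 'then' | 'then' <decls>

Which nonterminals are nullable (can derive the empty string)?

{ <body>, <decls>, <factor>, <param> }

Directly nullable (have an epsilon-production): <param>, <factor>, <body>.
<decls> -> <body> with every symbol nullable, so <decls> is nullable.
No other nonterminal has a production whose RHS symbols are all nullable.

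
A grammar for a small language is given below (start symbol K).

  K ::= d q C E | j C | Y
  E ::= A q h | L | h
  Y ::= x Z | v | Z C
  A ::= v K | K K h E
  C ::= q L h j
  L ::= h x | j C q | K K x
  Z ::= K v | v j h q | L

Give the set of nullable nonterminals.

No nonterminal has an empty production or an RHS whose symbols are all nullable.

{ } (none)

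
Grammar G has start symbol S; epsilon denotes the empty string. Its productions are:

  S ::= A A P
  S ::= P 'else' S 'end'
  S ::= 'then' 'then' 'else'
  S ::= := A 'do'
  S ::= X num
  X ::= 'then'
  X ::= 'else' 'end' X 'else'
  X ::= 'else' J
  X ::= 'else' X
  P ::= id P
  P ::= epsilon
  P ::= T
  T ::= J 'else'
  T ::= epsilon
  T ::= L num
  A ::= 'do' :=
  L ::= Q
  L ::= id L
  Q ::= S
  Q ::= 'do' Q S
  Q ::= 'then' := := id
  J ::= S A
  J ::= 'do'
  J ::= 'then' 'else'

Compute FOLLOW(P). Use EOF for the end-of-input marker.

In S ::= A A P: P is at the end, add FOLLOW(S) = { EOF, 'do', 'else', 'end', 'then', :=, id, num }.
In S ::= P 'else' S 'end': add FIRST('else' S 'end') = { 'else' }.
In P ::= id P: P is at the end, add FOLLOW(P) = { EOF, 'do', 'else', 'end', 'then', :=, id, num }.
Union: FOLLOW(P) = { EOF, 'do', 'else', 'end', 'then', :=, id, num }.

{ EOF, 'do', 'else', 'end', 'then', :=, id, num }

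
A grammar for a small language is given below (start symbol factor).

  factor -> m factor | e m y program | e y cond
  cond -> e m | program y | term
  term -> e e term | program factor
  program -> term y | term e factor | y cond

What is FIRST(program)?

{ e, y }

From program -> term y: add FIRST(term) = { e, y }.
From program -> term e factor: add FIRST(term) = { e, y }.
program -> y cond contributes {y}.
Union: FIRST(program) = { e, y }.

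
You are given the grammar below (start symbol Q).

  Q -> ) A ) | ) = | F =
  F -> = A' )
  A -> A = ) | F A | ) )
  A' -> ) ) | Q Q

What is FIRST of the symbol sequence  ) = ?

) is a terminal; add {)} and stop.

{ ) }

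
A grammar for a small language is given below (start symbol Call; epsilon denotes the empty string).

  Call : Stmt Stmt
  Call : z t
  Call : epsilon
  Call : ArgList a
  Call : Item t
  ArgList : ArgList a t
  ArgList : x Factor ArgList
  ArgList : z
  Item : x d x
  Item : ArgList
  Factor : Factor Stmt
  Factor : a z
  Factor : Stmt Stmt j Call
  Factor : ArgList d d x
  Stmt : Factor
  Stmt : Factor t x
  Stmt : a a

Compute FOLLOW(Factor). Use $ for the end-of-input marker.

{ $, a, j, t, x, z }

In ArgList : x Factor ArgList: add FIRST(ArgList) = { x, z }.
In Factor : Factor Stmt: add FIRST(Stmt) = { a, x, z }.
In Stmt : Factor: Factor is at the end, add FOLLOW(Stmt) = { $, a, j, t, x, z }.
In Stmt : Factor t x: add FIRST(t x) = { t }.
Union: FOLLOW(Factor) = { $, a, j, t, x, z }.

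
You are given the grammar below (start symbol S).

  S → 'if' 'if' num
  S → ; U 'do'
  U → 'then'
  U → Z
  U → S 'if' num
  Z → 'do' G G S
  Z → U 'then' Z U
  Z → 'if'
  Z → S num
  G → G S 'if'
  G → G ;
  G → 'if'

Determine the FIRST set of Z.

Z → 'do' G G S contributes {'do'}.
From Z → U 'then' Z U: add FIRST(U) = { 'do', 'if', 'then', ; }.
Z → 'if' contributes {'if'}.
From Z → S num: add FIRST(S) = { 'if', ; }.
Union: FIRST(Z) = { 'do', 'if', 'then', ; }.

{ 'do', 'if', 'then', ; }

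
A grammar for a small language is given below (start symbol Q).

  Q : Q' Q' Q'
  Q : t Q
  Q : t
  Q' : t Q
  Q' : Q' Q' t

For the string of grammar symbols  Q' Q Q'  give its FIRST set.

Add FIRST(Q') = { t }; Q' is not nullable, stop.

{ t }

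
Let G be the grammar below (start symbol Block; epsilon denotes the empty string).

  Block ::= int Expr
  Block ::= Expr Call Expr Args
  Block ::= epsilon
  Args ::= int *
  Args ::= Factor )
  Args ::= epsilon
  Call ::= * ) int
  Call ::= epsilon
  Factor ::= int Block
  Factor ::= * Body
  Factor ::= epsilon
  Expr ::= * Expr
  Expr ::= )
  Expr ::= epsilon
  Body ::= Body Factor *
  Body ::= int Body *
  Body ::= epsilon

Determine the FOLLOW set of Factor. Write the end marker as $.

{ ), * }

In Args ::= Factor ): add FIRST()) = { ) }.
In Body ::= Body Factor *: add FIRST(*) = { * }.
Union: FOLLOW(Factor) = { ), * }.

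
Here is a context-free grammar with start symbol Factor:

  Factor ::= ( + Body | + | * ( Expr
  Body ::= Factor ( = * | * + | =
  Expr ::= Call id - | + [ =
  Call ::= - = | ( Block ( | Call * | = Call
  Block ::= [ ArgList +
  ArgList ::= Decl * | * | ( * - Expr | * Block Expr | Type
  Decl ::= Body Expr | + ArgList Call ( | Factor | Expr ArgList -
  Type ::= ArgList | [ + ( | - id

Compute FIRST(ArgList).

From ArgList ::= Decl *: add FIRST(Decl) = { (, *, +, -, = }.
ArgList ::= * contributes {*}.
ArgList ::= ( * - Expr contributes {(}.
ArgList ::= * Block Expr contributes {*}.
From ArgList ::= Type: add FIRST(Type) = { (, *, +, -, =, [ }.
Union: FIRST(ArgList) = { (, *, +, -, =, [ }.

{ (, *, +, -, =, [ }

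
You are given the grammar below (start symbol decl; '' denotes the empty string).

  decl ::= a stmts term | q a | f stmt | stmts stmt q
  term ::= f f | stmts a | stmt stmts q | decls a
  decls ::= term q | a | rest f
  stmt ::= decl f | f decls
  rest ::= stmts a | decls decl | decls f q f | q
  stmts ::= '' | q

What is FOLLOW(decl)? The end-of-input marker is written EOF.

decl is the start symbol, so EOF ∈ FOLLOW(decl).
In stmt ::= decl f: add FIRST(f) = { f }.
In rest ::= decls decl: decl is at the end, add FOLLOW(rest) = { f }.
Union: FOLLOW(decl) = { EOF, f }.

{ EOF, f }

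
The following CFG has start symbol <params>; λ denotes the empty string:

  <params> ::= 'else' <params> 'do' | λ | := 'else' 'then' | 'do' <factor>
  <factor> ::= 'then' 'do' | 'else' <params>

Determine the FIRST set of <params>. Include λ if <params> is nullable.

{ 'do', 'else', :=, λ }

<params> ::= 'else' <params> 'do' contributes {'else'}.
<params> ::= λ contributes λ.
<params> ::= := 'else' 'then' contributes {:=}.
<params> ::= 'do' <factor> contributes {'do'}.
Union: FIRST(<params>) = { 'do', 'else', :=, λ }.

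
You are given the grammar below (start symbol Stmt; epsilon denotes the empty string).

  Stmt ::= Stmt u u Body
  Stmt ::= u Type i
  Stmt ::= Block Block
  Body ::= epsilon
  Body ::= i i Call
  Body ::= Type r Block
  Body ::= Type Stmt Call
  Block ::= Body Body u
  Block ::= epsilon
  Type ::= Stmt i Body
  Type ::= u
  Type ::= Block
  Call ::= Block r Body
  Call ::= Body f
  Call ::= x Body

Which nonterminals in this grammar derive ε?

{ Block, Body, Stmt, Type }

Directly nullable (have an epsilon-production): Body, Block.
Stmt ::= Block Block with every symbol nullable, so Stmt is nullable.
Type ::= Block with every symbol nullable, so Type is nullable.
No other nonterminal has a production whose RHS symbols are all nullable.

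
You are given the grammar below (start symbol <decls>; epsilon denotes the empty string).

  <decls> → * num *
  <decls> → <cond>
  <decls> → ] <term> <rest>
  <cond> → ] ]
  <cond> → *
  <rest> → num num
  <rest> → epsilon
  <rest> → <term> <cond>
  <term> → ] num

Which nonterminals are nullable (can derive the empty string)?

{ <rest> }

Directly nullable (have an epsilon-production): <rest>.
No other nonterminal has a production whose RHS symbols are all nullable.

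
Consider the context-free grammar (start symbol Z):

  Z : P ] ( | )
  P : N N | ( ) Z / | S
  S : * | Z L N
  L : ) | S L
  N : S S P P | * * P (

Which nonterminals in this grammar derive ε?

{ } (none)

No nonterminal has an empty production or an RHS whose symbols are all nullable.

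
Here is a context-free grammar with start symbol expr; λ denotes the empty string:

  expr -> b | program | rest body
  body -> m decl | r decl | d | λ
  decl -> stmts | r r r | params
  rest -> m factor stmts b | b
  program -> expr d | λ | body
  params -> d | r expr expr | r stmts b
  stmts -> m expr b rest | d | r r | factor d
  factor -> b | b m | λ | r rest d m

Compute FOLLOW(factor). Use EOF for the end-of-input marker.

In rest -> m factor stmts b: add FIRST(stmts b) = { b, d, m, r }.
In stmts -> factor d: add FIRST(d) = { d }.
Union: FOLLOW(factor) = { b, d, m, r }.

{ b, d, m, r }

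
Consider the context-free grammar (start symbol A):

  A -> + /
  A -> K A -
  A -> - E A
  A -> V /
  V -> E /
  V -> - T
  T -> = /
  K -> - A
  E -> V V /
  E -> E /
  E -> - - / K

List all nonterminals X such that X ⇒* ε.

{ } (none)

No nonterminal has an empty production or an RHS whose symbols are all nullable.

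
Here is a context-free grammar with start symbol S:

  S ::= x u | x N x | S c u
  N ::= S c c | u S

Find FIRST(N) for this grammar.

From N ::= S c c: add FIRST(S) = { x }.
N ::= u S contributes {u}.
Union: FIRST(N) = { u, x }.

{ u, x }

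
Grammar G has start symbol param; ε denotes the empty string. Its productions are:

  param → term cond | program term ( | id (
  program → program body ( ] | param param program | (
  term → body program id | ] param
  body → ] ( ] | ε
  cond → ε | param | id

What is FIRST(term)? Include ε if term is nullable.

From term → body program id: body nullable, take FIRST(body) ∪ FIRST(program) = { (, ], id }.
term → ] param contributes {]}.
Union: FIRST(term) = { (, ], id }.

{ (, ], id }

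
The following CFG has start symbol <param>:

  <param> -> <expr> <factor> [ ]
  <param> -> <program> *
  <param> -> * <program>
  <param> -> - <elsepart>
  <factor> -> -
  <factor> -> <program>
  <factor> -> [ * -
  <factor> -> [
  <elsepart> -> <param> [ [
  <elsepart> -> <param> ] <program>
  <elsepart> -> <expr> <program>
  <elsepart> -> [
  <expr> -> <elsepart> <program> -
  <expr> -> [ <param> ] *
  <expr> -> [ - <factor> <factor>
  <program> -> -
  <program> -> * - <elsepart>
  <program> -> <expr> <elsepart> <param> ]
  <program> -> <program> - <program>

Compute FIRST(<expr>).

From <expr> -> <elsepart> <program> -: add FIRST(<elsepart>) = { *, -, [ }.
<expr> -> [ <param> ] * contributes {[}.
<expr> -> [ - <factor> <factor> contributes {[}.
Union: FIRST(<expr>) = { *, -, [ }.

{ *, -, [ }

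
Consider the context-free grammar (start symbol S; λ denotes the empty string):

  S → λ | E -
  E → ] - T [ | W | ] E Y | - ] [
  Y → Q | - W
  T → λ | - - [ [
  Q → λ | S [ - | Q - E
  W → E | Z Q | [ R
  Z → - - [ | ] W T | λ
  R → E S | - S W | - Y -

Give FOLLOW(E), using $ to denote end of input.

{ -, [, ] }

In S → E -: add FIRST(-) = { - }.
In E → ] E Y: add FIRST(Y)\{λ} = { -, [, ] }.
  Since Y is nullable, also add FOLLOW(E) = { -, [, ] }.
In Q → Q - E: E is at the end, add FOLLOW(Q) = { -, [, ] }.
In W → E: E is at the end, add FOLLOW(W) = { -, [, ] }.
In R → E S: add FIRST(S)\{λ} = { -, [, ] }.
  Since S is nullable, also add FOLLOW(R) = { -, [, ] }.
Union: FOLLOW(E) = { -, [, ] }.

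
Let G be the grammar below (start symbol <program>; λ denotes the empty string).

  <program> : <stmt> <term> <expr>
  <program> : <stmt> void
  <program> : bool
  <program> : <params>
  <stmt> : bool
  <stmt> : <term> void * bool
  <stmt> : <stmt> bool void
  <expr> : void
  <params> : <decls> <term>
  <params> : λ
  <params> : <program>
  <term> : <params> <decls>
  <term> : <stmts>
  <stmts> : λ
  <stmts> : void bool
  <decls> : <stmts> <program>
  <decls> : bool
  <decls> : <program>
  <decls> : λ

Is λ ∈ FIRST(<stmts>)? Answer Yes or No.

<stmts> has an λ-production, so <stmts> ⇒ λ.

Yes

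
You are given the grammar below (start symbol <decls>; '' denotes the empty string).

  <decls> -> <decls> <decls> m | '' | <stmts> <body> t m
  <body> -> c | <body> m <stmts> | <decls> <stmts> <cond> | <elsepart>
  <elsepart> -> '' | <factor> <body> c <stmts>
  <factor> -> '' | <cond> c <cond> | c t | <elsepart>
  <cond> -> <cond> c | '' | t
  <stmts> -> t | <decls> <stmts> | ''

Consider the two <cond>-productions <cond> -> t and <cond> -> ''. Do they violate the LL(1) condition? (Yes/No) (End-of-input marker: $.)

FIRST(t) = { t } and FIRST('') = { '' }.
The second alternative is nullable and FOLLOW(<cond>) = { c, m, t } shares t with FIRST of the first — conflict.

Yes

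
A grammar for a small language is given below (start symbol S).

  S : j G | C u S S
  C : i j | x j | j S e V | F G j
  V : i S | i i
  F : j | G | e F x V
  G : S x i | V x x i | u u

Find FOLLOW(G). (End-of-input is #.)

In S : j G: G is at the end, add FOLLOW(S) = { #, e, i, j, u, x }.
In C : F G j: add FIRST(j) = { j }.
In F : G: G is at the end, add FOLLOW(F) = { e, i, j, u, x }.
Union: FOLLOW(G) = { #, e, i, j, u, x }.

{ #, e, i, j, u, x }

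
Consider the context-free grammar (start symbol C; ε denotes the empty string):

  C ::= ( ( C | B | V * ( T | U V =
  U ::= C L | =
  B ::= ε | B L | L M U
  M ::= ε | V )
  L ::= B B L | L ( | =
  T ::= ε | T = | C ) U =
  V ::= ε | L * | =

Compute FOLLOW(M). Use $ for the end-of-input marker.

{ (, *, = }

In B ::= L M U: add FIRST(U) = { (, *, = }.
Union: FOLLOW(M) = { (, *, = }.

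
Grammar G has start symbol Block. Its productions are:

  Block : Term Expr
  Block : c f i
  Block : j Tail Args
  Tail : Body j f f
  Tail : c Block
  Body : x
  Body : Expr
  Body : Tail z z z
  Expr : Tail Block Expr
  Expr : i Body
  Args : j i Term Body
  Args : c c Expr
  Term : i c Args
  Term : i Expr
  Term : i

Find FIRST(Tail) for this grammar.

From Tail : Body j f f: add FIRST(Body) = { c, i, x }.
Tail : c Block contributes {c}.
Union: FIRST(Tail) = { c, i, x }.

{ c, i, x }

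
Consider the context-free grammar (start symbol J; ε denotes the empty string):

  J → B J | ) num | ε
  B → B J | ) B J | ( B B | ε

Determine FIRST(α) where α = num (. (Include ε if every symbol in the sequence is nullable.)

num is a terminal; add {num} and stop.

{ num }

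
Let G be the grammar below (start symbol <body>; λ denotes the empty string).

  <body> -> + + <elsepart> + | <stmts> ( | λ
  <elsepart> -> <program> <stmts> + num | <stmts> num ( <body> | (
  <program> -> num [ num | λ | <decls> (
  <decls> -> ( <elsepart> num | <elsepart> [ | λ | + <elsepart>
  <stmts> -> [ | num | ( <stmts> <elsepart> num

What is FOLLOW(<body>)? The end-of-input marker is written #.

<body> is the start symbol, so # ∈ FOLLOW(<body>).
In <elsepart> -> <stmts> num ( <body>: <body> is at the end, add FOLLOW(<elsepart>) = { (, +, [, num }.
Union: FOLLOW(<body>) = { #, (, +, [, num }.

{ #, (, +, [, num }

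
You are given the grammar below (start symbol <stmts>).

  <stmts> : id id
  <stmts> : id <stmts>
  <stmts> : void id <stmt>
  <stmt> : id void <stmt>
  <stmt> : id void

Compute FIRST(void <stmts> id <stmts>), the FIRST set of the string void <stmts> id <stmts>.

void is a terminal; add {void} and stop.

{ void }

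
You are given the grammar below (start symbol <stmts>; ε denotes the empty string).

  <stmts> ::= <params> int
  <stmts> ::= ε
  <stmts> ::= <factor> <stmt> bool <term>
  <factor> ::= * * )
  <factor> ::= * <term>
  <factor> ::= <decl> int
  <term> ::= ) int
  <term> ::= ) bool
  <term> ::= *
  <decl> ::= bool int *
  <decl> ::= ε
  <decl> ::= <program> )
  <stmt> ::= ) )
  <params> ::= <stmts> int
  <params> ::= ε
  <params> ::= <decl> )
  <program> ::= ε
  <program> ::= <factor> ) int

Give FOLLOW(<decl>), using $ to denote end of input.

In <factor> ::= <decl> int: add FIRST(int) = { int }.
In <params> ::= <decl> ): add FIRST()) = { ) }.
Union: FOLLOW(<decl>) = { ), int }.

{ ), int }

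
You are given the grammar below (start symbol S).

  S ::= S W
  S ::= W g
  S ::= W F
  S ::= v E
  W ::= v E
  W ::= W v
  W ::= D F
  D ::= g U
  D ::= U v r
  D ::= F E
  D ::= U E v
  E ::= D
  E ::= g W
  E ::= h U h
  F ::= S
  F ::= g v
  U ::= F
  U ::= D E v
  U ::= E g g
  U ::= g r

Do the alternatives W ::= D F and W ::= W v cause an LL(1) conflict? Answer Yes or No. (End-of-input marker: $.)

FIRST(D F) = { g, h, v } and FIRST(W v) = { g, h, v }.
Both contain g, so the two alternatives are not disjoint — LL(1) conflict.

Yes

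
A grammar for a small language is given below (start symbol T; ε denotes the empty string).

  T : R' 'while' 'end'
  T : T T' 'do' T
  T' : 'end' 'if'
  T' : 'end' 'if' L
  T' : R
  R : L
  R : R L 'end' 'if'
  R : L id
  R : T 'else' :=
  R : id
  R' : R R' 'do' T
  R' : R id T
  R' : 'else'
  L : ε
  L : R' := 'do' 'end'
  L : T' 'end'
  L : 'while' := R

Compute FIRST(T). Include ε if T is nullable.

{ 'else', 'end', 'while', id }

From T : R' 'while' 'end': add FIRST(R') = { 'else', 'end', 'while', id }.
From T : T T' 'do' T: add FIRST(T) = { 'else', 'end', 'while', id }.
Union: FIRST(T) = { 'else', 'end', 'while', id }.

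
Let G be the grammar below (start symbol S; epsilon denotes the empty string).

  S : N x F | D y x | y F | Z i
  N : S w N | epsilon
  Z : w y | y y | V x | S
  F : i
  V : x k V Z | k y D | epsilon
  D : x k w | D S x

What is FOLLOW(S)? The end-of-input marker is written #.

S is the start symbol, so # ∈ FOLLOW(S).
In N : S w N: add FIRST(w N) = { w }.
In Z : S: S is at the end, add FOLLOW(Z) = { i, k, w, x, y }.
In D : D S x: add FIRST(x) = { x }.
Union: FOLLOW(S) = { #, i, k, w, x, y }.

{ #, i, k, w, x, y }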